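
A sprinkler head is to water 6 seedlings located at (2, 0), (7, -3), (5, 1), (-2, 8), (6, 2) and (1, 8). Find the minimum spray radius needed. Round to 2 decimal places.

7.11

The farthest pair is (7, -3)–(-2, 8) with squared distance 202. The circle on this segment as diameter has centre (2.5, 2.5) and r² = 202/4 = 50.5.
Check (2, 0): distance² to centre = 6.5 ≤ 50.5, so it lies inside.
All remaining points lie in this disk, and no smaller disk contains both endpoints, so this is the minimum enclosing circle.
r = √(50.5) ≈ 7.11.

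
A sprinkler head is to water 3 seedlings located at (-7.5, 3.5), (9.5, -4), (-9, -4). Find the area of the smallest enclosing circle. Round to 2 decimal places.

282.01

Call the three points A, B, C in the order given.
Side lengths²: AB² = 345.25, AC² = 58.5, BC² = 342.25.
Since AB² = 345.25 < 342.25 + 58.5 = 400.75, the triangle is acute, so the smallest enclosing circle is the circumcircle.
Circumcentre = (0.25, -1.95), r² = 89.765.
Area = π·r² = π·89.765 ≈ 282.01.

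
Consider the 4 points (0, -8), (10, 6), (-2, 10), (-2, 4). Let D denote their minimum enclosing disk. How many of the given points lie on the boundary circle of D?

3

The minimum enclosing circle is determined by three boundary points: (0, -8), (10, 6), (-2, 10).
Their circumcentre is (23/13, 17/13) with r² = 15170/169.
The farthest remaining point (-2, 4) is at distance² 3626/169 ≤ 15170/169.
The points at distance exactly r from the centre are (0, -8), (10, 6), (-2, 10) — 3 points.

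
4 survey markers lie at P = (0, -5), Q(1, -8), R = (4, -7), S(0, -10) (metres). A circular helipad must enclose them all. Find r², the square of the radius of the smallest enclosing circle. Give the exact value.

The minimum enclosing circle of a finite set is fixed by two of the points (as a diameter) or three (as a circumcircle).
The minimum enclosing circle is determined by three boundary points: P, R, S.
Their circumcentre is (1.25, -7.5) with r² = 7.8125.
The farthest remaining point Q is at distance² 0.3125 ≤ 7.8125.

7.8125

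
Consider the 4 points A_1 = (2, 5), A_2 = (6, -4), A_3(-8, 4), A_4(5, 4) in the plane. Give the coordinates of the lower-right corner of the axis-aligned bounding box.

(6, -4)

x-range [-8, 6], y-range [-4, 5].
The lower-right corner is (6, -4).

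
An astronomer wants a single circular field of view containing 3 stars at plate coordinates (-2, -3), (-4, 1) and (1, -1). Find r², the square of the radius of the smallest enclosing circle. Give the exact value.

Call the three points A, B, C in the order given.
Side lengths²: AB² = 20, AC² = 13, BC² = 29.
Since BC² = 29 < 20 + 13 = 33, the triangle is acute, so the smallest enclosing circle is the circumcircle.
Circumcentre = (-1.625, -0.3125), r² = 7.36328125.

7.36328125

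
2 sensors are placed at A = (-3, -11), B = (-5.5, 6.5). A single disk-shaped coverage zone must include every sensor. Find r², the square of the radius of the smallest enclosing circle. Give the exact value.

78.125

The smallest circle enclosing two points has them as diameter endpoints.
Centre = midpoint = (-4.25, -2.25); r² = |AB|²/4 = 312.5/4 = 78.125.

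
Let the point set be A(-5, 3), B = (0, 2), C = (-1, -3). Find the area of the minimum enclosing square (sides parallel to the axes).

36

The bounding box has width 5 and height 6.
An axis-aligned square enclosing the set must have side ≥ max(width, height).
So the minimum side is max(5, 6) = 6.
Area = 6² = 36.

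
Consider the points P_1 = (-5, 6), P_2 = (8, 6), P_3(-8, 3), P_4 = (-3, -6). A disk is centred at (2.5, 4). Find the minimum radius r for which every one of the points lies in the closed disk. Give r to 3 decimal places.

11.413

The required radius is the distance from (2.5, 4) to the farthest point.
Squared distances: 60.25, 34.25, 111.25, 130.25.
Maximum is 130.25, attained at P_4.
r = √(130.25) ≈ 11.413.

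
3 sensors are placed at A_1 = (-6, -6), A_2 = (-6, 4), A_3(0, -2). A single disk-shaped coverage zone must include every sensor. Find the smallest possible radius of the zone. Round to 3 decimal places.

Side lengths²: A_1A_2² = 100, A_1A_3² = 52, A_2A_3² = 72.
Since A_1A_2² = 100 < 72 + 52 = 124, the triangle is acute, so the smallest enclosing circle is the circumcircle.
Circumcentre = (-5, -1), r² = 26.
r = √26 ≈ 5.099.

5.099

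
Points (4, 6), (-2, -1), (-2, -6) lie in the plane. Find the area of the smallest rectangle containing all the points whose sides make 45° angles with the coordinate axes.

In coordinates u = x + y, v = x − y the rectangle is axis-aligned; the map (x,y)→(u,v) scales areas by 2.
u-values: 10, -3, -8; range = 10 − (-8) = 18.
v-values: -2, -1, 4; range = 4 − (-2) = 6.
Area = (18 × 6) / 2 = 54.

54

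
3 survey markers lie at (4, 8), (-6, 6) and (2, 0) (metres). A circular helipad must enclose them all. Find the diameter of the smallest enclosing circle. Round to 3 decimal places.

Call the three points A, B, C in the order given.
Side lengths²: AB² = 104, AC² = 68, BC² = 100.
Since AB² = 104 < 100 + 68 = 168, the triangle is acute, so the smallest enclosing circle is the circumcircle.
Circumcentre = (-11/19, 93/19), r² = 11050/361.
Diameter = 2r = 2√(11050/361) ≈ 11.065.

11.065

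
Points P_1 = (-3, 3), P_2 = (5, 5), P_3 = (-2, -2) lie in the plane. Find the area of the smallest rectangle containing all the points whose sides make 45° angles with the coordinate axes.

In coordinates u = x + y, v = x − y the rectangle is axis-aligned; the map (x,y)→(u,v) scales areas by 2.
u-values: 0, 10, -4; range = 10 − (-4) = 14.
v-values: -6, 0, 0; range = 0 − (-6) = 6.
Area = (14 × 6) / 2 = 42.

42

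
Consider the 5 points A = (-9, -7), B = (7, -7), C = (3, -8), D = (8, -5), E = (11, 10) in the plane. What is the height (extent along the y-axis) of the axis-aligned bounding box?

max y = 10, min y = -8, so height = 18.

18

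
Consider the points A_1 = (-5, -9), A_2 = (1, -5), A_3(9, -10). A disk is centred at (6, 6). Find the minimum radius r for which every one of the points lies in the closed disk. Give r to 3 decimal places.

The required radius is the distance from (6, 6) to the farthest point.
Squared distances: 346, 146, 265.
Maximum is 346, attained at A_1.
r = √346 ≈ 18.601.

18.601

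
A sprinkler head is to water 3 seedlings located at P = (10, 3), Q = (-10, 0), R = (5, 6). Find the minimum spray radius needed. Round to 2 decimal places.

10.11

Side lengths²: PQ² = 409, PR² = 34, QR² = 261.
Since PQ² = 409 ≥ 261 + 34 = 295, the angle opposite PQ is not acute, so the smallest enclosing circle has PQ as diameter.
Centre = midpoint of PQ = (0, 1.5), r² = 409/4 = 102.25.
r = √(102.25) ≈ 10.11.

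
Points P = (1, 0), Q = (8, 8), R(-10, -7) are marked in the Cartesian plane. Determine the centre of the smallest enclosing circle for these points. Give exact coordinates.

(-1, 0.5)

Side lengths²: PQ² = 113, PR² = 170, QR² = 549.
Since QR² = 549 ≥ 170 + 113 = 283, the angle opposite QR is not acute, so the smallest enclosing circle has QR as diameter.
Centre = midpoint of QR = (-1, 0.5), r² = 549/4 = 137.25.
Centre = (-1, 0.5).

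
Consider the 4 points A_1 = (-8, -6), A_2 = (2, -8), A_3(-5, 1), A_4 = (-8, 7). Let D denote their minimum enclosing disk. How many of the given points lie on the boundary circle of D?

2

By Welzl's lemma the MEC is supported by two points (diametrically opposite) or three points (on a circumcircle).
The farthest pair is A_2–A_4 with squared distance 325. The circle on this segment as diameter has centre (-3, -0.5) and r² = 325/4 = 81.25.
Check A_1: distance² to centre = 55.25 ≤ 81.25, so it lies inside.
All remaining points lie in this disk, and no smaller disk contains both endpoints, so this is the minimum enclosing circle.
The points at distance exactly r from the centre are A_2, A_4 — 2 points.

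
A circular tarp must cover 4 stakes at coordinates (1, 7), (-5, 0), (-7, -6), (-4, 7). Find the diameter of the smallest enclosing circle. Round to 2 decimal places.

15.26

The minimum enclosing circle of a finite set is fixed by two of the points (as a diameter) or three (as a circumcircle).
The farthest pair is (1, 7)–(-7, -6) with squared distance 233. The circle on this segment as diameter has centre (-3, 0.5) and r² = 233/4 = 58.25.
Check (-5, 0): distance² to centre = 4.25 ≤ 58.25, so it lies inside.
All remaining points lie in this disk, and no smaller disk contains both endpoints, so this is the minimum enclosing circle.
Diameter = 2r = 2√(58.25) ≈ 15.26.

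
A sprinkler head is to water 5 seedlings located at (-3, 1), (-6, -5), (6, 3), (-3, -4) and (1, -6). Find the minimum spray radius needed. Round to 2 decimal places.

7.21

By Welzl's lemma the MEC is supported by two points (diametrically opposite) or three points (on a circumcircle).
The farthest pair is (-6, -5)–(6, 3) with squared distance 208. The circle on this segment as diameter has centre (0, -1) and r² = 208/4 = 52.
Check (-3, 1): distance² to centre = 13 ≤ 52, so it lies inside.
All remaining points lie in this disk, and no smaller disk contains both endpoints, so this is the minimum enclosing circle.
r = √52 ≈ 7.21.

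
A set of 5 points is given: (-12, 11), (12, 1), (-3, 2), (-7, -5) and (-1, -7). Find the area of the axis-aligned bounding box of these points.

x ranges over [-12, 12], width 24.
y ranges over [-7, 11], height 18.
Area = 24 × 18 = 432.

432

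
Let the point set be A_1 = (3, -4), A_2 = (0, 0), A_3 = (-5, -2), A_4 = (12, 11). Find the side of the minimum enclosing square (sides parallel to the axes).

The bounding box has width 17 and height 15.
An axis-aligned square enclosing the set must have side ≥ max(width, height).
So the minimum side is max(17, 15) = 17.

17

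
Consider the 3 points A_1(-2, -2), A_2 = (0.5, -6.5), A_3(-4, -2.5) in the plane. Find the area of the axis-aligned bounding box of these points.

x ranges over [-4, 0.5], width 4.5.
y ranges over [-6.5, -2], height 4.5.
Area = 4.5 × 4.5 = 20.25.

20.25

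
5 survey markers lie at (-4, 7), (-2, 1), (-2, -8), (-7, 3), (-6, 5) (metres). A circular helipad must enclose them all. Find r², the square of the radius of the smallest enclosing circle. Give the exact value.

57.25

The farthest pair is (-4, 7)–(-2, -8) with squared distance 229. The circle on this segment as diameter has centre (-3, -0.5) and r² = 229/4 = 57.25.
Check (-2, 1): distance² to centre = 3.25 ≤ 57.25, so it lies inside.
All remaining points lie in this disk, and no smaller disk contains both endpoints, so this is the minimum enclosing circle.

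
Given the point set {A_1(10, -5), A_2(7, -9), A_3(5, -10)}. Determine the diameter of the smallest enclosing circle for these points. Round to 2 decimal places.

Side lengths²: A_1A_2² = 25, A_1A_3² = 50, A_2A_3² = 5.
Since A_1A_3² = 50 ≥ 25 + 5 = 30, the angle opposite A_1A_3 is not acute, so the smallest enclosing circle has A_1A_3 as diameter.
Centre = midpoint of A_1A_3 = (7.5, -7.5), r² = 50/4 = 12.5.
Diameter = 2r = 2√(12.5) ≈ 7.07.

7.07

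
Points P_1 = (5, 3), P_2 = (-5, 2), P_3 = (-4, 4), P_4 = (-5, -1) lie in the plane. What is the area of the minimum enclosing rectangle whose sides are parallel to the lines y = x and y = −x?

70

In coordinates u = x + y, v = x − y the rectangle is axis-aligned; the map (x,y)→(u,v) scales areas by 2.
u-values: 8, -3, 0, -6; range = 8 − (-6) = 14.
v-values: 2, -7, -8, -4; range = 2 − (-8) = 10.
Area = (14 × 10) / 2 = 70.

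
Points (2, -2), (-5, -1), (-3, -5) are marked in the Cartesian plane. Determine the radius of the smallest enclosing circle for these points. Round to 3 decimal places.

Call the three points A, B, C in the order given.
Side lengths²: AB² = 50, AC² = 34, BC² = 20.
Since AB² = 50 < 34 + 20 = 54, the triangle is acute, so the smallest enclosing circle is the circumcircle.
Circumcentre = (-20/13, -23/13), r² = 2125/169.
r = √(2125/169) ≈ 3.546.

3.546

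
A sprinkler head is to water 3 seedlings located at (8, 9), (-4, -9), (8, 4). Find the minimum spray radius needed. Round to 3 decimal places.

Call the three points A, B, C in the order given.
Side lengths²: AB² = 468, AC² = 25, BC² = 313.
Since AB² = 468 ≥ 313 + 25 = 338, the angle opposite AB is not acute, so the smallest enclosing circle has AB as diameter.
Centre = midpoint of AB = (2, 0), r² = 468/4 = 117.
r = √117 ≈ 10.817.

10.817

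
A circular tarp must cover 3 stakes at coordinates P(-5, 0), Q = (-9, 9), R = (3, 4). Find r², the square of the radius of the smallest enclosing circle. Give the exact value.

81965/1936

Side lengths²: PQ² = 97, PR² = 80, QR² = 169.
Since QR² = 169 < 97 + 80 = 177, the triangle is acute, so the smallest enclosing circle is the circumcircle.
Circumcentre = (-137/44, 137/22), r² = 81965/1936.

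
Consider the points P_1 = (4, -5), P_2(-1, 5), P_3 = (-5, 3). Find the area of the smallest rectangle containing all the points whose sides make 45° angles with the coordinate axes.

51

In coordinates u = x + y, v = x − y the rectangle is axis-aligned; the map (x,y)→(u,v) scales areas by 2.
u-values: -1, 4, -2; range = 4 − (-2) = 6.
v-values: 9, -6, -8; range = 9 − (-8) = 17.
Area = (6 × 17) / 2 = 51.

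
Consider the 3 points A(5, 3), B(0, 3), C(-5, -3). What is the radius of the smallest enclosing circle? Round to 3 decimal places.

Side lengths²: AB² = 25, AC² = 136, BC² = 61.
Since AC² = 136 ≥ 61 + 25 = 86, the angle opposite AC is not acute, so the smallest enclosing circle has AC as diameter.
Centre = midpoint of AC = (0, 0), r² = 136/4 = 34.
r = √34 ≈ 5.831.

5.831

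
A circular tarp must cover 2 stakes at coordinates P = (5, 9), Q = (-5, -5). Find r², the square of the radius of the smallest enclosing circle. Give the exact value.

74

The smallest circle enclosing two points has them as diameter endpoints.
Centre = midpoint = (0, 2); r² = |PQ|²/4 = 296/4 = 74.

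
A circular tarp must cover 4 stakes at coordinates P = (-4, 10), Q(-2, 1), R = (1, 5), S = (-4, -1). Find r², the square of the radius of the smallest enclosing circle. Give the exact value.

The minimum enclosing circle of a finite set is fixed by two of the points (as a diameter) or three (as a circumcircle).
The farthest pair is P–S with squared distance 121. The circle on this segment as diameter has centre (-4, 4.5) and r² = 121/4 = 30.25.
Check Q: distance² to centre = 16.25 ≤ 30.25, so it lies inside.
All remaining points lie in this disk, and no smaller disk contains both endpoints, so this is the minimum enclosing circle.

30.25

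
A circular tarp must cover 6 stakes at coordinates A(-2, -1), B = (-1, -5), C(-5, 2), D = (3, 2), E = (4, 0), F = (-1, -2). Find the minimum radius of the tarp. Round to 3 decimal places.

4.778

By Welzl's lemma the MEC is supported by two points (diametrically opposite) or three points (on a circumcircle).
The minimum enclosing circle is determined by three boundary points: B, C, E.
Their circumcentre is (-17/22, -5/22) with r² = 5525/242.
The farthest remaining point D is at distance² 4645/242 ≤ 5525/242.
r = √(5525/242) ≈ 4.778.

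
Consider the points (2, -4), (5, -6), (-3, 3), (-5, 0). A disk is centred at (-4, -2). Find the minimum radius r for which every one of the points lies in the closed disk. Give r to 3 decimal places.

9.849

The required radius is the distance from (-4, -2) to the farthest point.
Squared distances: 40, 97, 26, 5.
Maximum is 97, attained at (5, -6).
r = √97 ≈ 9.849.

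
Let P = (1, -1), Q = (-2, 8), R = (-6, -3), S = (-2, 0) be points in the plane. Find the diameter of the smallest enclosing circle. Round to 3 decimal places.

The minimum enclosing circle is determined by three boundary points: P, Q, R.
Their circumcentre is (-173/46, 111/46) with r² = 36305/1058.
The farthest remaining point S is at distance² 9441/1058 ≤ 36305/1058.
Diameter = 2r = 2√(36305/1058) ≈ 11.716.

11.716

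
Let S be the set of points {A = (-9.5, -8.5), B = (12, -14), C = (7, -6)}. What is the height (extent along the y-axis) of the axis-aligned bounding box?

8

max y = -6, min y = -14, so height = 8.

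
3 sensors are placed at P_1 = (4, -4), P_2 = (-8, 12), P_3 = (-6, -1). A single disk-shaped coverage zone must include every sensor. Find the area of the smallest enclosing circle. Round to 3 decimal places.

314.159

Side lengths²: P_1P_2² = 400, P_1P_3² = 109, P_2P_3² = 173.
Since P_1P_2² = 400 ≥ 173 + 109 = 282, the angle opposite P_1P_2 is not acute, so the smallest enclosing circle has P_1P_2 as diameter.
Centre = midpoint of P_1P_2 = (-2, 4), r² = 400/4 = 100.
Area = π·r² = π·100 ≈ 314.159.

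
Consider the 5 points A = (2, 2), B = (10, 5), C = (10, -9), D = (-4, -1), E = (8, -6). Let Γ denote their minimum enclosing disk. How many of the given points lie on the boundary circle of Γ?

3

The minimum enclosing circle is determined by three boundary points: B, C, D.
Their circumcentre is (33/7, -2) with r² = 3770/49.
The farthest remaining point E is at distance² 1313/49 ≤ 3770/49.
The points at distance exactly r from the centre are B, C, D — 3 points.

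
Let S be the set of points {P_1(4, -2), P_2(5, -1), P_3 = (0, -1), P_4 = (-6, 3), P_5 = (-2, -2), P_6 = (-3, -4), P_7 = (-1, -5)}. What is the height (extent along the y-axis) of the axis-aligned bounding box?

8

max y = 3, min y = -5, so height = 8.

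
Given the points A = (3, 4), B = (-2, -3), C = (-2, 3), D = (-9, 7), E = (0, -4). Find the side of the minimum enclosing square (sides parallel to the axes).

The bounding box has width 12 and height 11.
An axis-aligned square enclosing the set must have side ≥ max(width, height).
So the minimum side is max(12, 11) = 12.

12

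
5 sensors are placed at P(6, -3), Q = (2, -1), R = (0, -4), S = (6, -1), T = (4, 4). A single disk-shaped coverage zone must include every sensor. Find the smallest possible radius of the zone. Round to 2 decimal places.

4.50

The minimum enclosing circle of a finite set is fixed by two of the points (as a diameter) or three (as a circumcircle).
The minimum enclosing circle is determined by three boundary points: P, R, T.
Their circumcentre is (27/11, -5/22) with r² = 9805/484.
The farthest remaining point S is at distance² 6373/484 ≤ 9805/484.
r = √(9805/484) ≈ 4.50.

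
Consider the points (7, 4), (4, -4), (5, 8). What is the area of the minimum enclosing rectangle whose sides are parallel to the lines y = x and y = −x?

71.5

In coordinates u = x + y, v = x − y the rectangle is axis-aligned; the map (x,y)→(u,v) scales areas by 2.
u-values: 11, 0, 13; range = 13 − 0 = 13.
v-values: 3, 8, -3; range = 8 − (-3) = 11.
Area = (13 × 11) / 2 = 71.5.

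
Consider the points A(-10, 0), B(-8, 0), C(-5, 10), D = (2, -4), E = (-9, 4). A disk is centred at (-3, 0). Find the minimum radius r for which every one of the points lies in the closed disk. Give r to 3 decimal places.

10.198

The required radius is the distance from (-3, 0) to the farthest point.
Squared distances: 49, 25, 104, 41, 52.
Maximum is 104, attained at C.
r = √104 ≈ 10.198.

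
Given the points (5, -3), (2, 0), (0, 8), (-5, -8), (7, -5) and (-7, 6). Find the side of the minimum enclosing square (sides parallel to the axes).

16

The bounding box has width 14 and height 16.
An axis-aligned square enclosing the set must have side ≥ max(width, height).
So the minimum side is max(14, 16) = 16.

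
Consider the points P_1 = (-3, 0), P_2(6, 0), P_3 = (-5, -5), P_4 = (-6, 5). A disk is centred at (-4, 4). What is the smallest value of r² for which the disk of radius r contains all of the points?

The required radius is the distance from (-4, 4) to the farthest point.
Squared distances: 17, 116, 82, 5.
Maximum is 116, attained at P_2.

116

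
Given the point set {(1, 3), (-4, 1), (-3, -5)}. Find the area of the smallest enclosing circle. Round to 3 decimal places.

Call the three points A, B, C in the order given.
Side lengths²: AB² = 29, AC² = 80, BC² = 37.
Since AC² = 80 ≥ 37 + 29 = 66, the angle opposite AC is not acute, so the smallest enclosing circle has AC as diameter.
Centre = midpoint of AC = (-1, -1), r² = 80/4 = 20.
Area = π·r² = π·20 ≈ 62.832.

62.832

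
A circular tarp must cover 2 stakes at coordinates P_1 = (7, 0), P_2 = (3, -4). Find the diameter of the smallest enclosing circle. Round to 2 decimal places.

The smallest circle enclosing two points has them as diameter endpoints.
Centre = midpoint = (5, -2); r² = |P_1P_2|²/4 = 32/4 = 8.
Diameter = 2r = 2√8 ≈ 5.66.

5.66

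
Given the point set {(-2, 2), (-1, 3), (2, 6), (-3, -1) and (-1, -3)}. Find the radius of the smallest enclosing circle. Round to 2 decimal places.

4.74

The farthest pair is (2, 6)–(-1, -3) with squared distance 90. The circle on this segment as diameter has centre (0.5, 1.5) and r² = 90/4 = 22.5.
Check (-2, 2): distance² to centre = 6.5 ≤ 22.5, so it lies inside.
All remaining points lie in this disk, and no smaller disk contains both endpoints, so this is the minimum enclosing circle.
r = √(22.5) ≈ 4.74.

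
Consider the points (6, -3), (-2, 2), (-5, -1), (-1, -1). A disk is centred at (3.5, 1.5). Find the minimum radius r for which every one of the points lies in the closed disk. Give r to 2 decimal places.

8.86

The required radius is the distance from (3.5, 1.5) to the farthest point.
Squared distances: 26.5, 30.5, 78.5, 26.5.
Maximum is 78.5, attained at (-5, -1).
r = √(78.5) ≈ 8.86.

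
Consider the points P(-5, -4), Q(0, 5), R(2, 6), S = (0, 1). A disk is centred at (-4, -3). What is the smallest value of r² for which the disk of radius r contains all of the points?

117

The required radius is the distance from (-4, -3) to the farthest point.
Squared distances: 2, 80, 117, 32.
Maximum is 117, attained at R.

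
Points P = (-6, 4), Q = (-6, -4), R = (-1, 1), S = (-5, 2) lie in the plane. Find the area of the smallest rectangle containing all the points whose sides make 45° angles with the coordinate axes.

40

In coordinates u = x + y, v = x − y the rectangle is axis-aligned; the map (x,y)→(u,v) scales areas by 2.
u-values: -2, -10, 0, -3; range = 0 − (-10) = 10.
v-values: -10, -2, -2, -7; range = -2 − (-10) = 8.
Area = (10 × 8) / 2 = 40.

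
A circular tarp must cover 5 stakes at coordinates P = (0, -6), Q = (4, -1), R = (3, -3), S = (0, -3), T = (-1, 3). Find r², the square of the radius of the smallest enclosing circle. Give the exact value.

A smallest enclosing disk is always determined by at most three of the input points on its boundary.
The farthest pair is P–T with squared distance 82. The circle on this segment as diameter has centre (-0.5, -1.5) and r² = 82/4 = 20.5.
Check Q: distance² to centre = 20.5 ≤ 20.5, so it lies inside.
All remaining points lie in this disk, and no smaller disk contains both endpoints, so this is the minimum enclosing circle.

20.5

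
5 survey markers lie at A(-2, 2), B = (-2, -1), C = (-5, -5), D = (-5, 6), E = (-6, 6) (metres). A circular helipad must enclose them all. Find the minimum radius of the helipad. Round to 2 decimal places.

The farthest pair is C–E with squared distance 122. The circle on this segment as diameter has centre (-5.5, 0.5) and r² = 122/4 = 30.5.
Check A: distance² to centre = 14.5 ≤ 30.5, so it lies inside.
All remaining points lie in this disk, and no smaller disk contains both endpoints, so this is the minimum enclosing circle.
r = √(30.5) ≈ 5.52.

5.52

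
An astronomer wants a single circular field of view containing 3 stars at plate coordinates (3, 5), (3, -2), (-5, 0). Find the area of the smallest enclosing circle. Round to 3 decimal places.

74.269

Call the three points A, B, C in the order given.
Side lengths²: AB² = 49, AC² = 89, BC² = 68.
Since AC² = 89 < 68 + 49 = 117, the triangle is acute, so the smallest enclosing circle is the circumcircle.
Circumcentre = (-0.375, 1.5), r² = 23.640625.
Area = π·r² = π·23.640625 ≈ 74.269.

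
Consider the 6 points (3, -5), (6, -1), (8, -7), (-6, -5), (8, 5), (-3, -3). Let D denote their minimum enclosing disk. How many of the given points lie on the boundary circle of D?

3

The minimum enclosing circle is determined by three boundary points: (8, -7), (-6, -5), (8, 5).
Their circumcentre is (12/7, -1) with r² = 3700/49.
The farthest remaining point (-3, -3) is at distance² 1285/49 ≤ 3700/49.
The points at distance exactly r from the centre are (8, -7), (-6, -5), (8, 5) — 3 points.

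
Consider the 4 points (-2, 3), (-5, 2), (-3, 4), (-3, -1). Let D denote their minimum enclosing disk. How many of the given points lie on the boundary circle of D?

2

A smallest enclosing disk is always determined by at most three of the input points on its boundary.
The farthest pair is (-3, 4)–(-3, -1) with squared distance 25. The circle on this segment as diameter has centre (-3, 1.5) and r² = 25/4 = 6.25.
Check (-2, 3): distance² to centre = 3.25 ≤ 6.25, so it lies inside.
All remaining points lie in this disk, and no smaller disk contains both endpoints, so this is the minimum enclosing circle.
The points at distance exactly r from the centre are (-3, 4), (-3, -1) — 2 points.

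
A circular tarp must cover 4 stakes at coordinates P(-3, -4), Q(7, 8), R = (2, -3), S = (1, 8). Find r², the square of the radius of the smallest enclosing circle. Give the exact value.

A smallest enclosing disk is always determined by at most three of the input points on its boundary.
The farthest pair is P–Q with squared distance 244. The circle on this segment as diameter has centre (2, 2) and r² = 244/4 = 61.
Check R: distance² to centre = 25 ≤ 61, so it lies inside.
All remaining points lie in this disk, and no smaller disk contains both endpoints, so this is the minimum enclosing circle.

61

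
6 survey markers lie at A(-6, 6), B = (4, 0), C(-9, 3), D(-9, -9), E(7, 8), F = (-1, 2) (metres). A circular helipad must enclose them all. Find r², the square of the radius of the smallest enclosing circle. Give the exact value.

By Welzl's lemma the MEC is supported by two points (diametrically opposite) or three points (on a circumcircle).
The farthest pair is D–E with squared distance 545. The circle on this segment as diameter has centre (-1, -0.5) and r² = 545/4 = 136.25.
Check A: distance² to centre = 67.25 ≤ 136.25, so it lies inside.
All remaining points lie in this disk, and no smaller disk contains both endpoints, so this is the minimum enclosing circle.

136.25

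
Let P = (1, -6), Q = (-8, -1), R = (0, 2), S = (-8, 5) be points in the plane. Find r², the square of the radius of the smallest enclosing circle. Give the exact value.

A smallest enclosing disk is always determined by at most three of the input points on its boundary.
The farthest pair is P–S with squared distance 202. The circle on this segment as diameter has centre (-3.5, -0.5) and r² = 202/4 = 50.5.
Check Q: distance² to centre = 20.5 ≤ 50.5, so it lies inside.
All remaining points lie in this disk, and no smaller disk contains both endpoints, so this is the minimum enclosing circle.

50.5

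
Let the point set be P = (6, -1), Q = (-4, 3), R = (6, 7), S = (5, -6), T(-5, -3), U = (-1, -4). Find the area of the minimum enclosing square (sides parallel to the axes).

169

The bounding box has width 11 and height 13.
An axis-aligned square enclosing the set must have side ≥ max(width, height).
So the minimum side is max(11, 13) = 13.
Area = 13² = 169.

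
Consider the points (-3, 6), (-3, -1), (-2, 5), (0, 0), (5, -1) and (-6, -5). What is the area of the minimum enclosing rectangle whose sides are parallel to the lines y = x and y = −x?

112.5

In coordinates u = x + y, v = x − y the rectangle is axis-aligned; the map (x,y)→(u,v) scales areas by 2.
u-values: 3, -4, 3, 0, 4, -11; range = 4 − (-11) = 15.
v-values: -9, -2, -7, 0, 6, -1; range = 6 − (-9) = 15.
Area = (15 × 15) / 2 = 112.5.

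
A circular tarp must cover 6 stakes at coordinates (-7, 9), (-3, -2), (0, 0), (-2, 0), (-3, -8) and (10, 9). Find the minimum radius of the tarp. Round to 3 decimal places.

10.993

The minimum enclosing circle of a finite set is fixed by two of the points (as a diameter) or three (as a circumcircle).
The minimum enclosing circle is determined by three boundary points: (-7, 9), (-3, -8), (10, 9).
Their circumcentre is (1.5, 69/34) with r² = 69845/578.
The farthest remaining point (-3, -2) is at distance² 21089/578 ≤ 69845/578.
r = √(69845/578) ≈ 10.993.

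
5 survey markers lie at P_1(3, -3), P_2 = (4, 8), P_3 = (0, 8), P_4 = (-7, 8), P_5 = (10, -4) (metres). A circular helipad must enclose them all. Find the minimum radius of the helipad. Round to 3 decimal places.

10.404

The farthest pair is P_4–P_5 with squared distance 433. The circle on this segment as diameter has centre (1.5, 2) and r² = 433/4 = 108.25.
Check P_1: distance² to centre = 27.25 ≤ 108.25, so it lies inside.
All remaining points lie in this disk, and no smaller disk contains both endpoints, so this is the minimum enclosing circle.
r = √(108.25) ≈ 10.404.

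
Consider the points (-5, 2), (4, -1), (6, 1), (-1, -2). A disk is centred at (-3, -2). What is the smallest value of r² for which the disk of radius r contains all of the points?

90

The required radius is the distance from (-3, -2) to the farthest point.
Squared distances: 20, 50, 90, 4.
Maximum is 90, attained at (6, 1).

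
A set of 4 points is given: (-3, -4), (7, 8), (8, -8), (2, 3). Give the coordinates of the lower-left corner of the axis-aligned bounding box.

(-3, -8)

x-range [-3, 8], y-range [-8, 8].
The lower-left corner is (-3, -8).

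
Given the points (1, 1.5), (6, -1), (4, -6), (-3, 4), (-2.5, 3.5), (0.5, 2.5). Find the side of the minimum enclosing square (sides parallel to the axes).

10

The bounding box has width 9 and height 10.
An axis-aligned square enclosing the set must have side ≥ max(width, height).
So the minimum side is max(9, 10) = 10.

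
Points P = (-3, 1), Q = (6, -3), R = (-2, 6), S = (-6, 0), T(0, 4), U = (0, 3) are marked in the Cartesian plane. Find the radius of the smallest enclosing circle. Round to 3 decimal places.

A smallest enclosing disk is always determined by at most three of the input points on its boundary.
The minimum enclosing circle is determined by three boundary points: Q, R, S.
Their circumcentre is (11/28, 1/14) with r² = 32045/784.
The farthest remaining point T is at distance² 12221/784 ≤ 32045/784.
r = √(32045/784) ≈ 6.393.

6.393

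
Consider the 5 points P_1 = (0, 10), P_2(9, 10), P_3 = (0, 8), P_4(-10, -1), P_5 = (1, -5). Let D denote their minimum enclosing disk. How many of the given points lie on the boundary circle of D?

The farthest pair is P_2–P_4 with squared distance 482. The circle on this segment as diameter has centre (-0.5, 4.5) and r² = 482/4 = 120.5.
Check P_1: distance² to centre = 30.5 ≤ 120.5, so it lies inside.
All remaining points lie in this disk, and no smaller disk contains both endpoints, so this is the minimum enclosing circle.
The points at distance exactly r from the centre are P_2, P_4 — 2 points.

2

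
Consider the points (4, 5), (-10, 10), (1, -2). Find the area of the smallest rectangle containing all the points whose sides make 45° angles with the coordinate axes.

In coordinates u = x + y, v = x − y the rectangle is axis-aligned; the map (x,y)→(u,v) scales areas by 2.
u-values: 9, 0, -1; range = 9 − (-1) = 10.
v-values: -1, -20, 3; range = 3 − (-20) = 23.
Area = (10 × 23) / 2 = 115.

115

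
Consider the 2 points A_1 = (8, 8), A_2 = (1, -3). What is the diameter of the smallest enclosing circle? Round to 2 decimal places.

The smallest circle enclosing two points has them as diameter endpoints.
Centre = midpoint = (4.5, 2.5); r² = |A_1A_2|²/4 = 170/4 = 42.5.
Diameter = 2r = 2√(42.5) ≈ 13.04.

13.04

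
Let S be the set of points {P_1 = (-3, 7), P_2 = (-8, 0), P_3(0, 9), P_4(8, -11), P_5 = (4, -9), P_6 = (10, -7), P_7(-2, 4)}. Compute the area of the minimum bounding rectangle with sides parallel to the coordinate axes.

x ranges over [-8, 10], width 18.
y ranges over [-11, 9], height 20.
Area = 18 × 20 = 360.

360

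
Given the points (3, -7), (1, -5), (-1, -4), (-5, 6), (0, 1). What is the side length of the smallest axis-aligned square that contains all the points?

The bounding box has width 8 and height 13.
An axis-aligned square enclosing the set must have side ≥ max(width, height).
So the minimum side is max(8, 13) = 13.

13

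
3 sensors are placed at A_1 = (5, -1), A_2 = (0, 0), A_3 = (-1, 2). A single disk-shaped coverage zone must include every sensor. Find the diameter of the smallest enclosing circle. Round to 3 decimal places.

6.708

Side lengths²: A_1A_2² = 26, A_1A_3² = 45, A_2A_3² = 5.
Since A_1A_3² = 45 ≥ 26 + 5 = 31, the angle opposite A_1A_3 is not acute, so the smallest enclosing circle has A_1A_3 as diameter.
Centre = midpoint of A_1A_3 = (2, 0.5), r² = 45/4 = 11.25.
Diameter = 2r = 2√(11.25) ≈ 6.708.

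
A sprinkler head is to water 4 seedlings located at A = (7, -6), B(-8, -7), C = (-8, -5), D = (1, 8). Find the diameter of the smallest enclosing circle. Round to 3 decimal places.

By Welzl's lemma the MEC is supported by two points (diametrically opposite) or three points (on a circumcircle).
The minimum enclosing circle is determined by three boundary points: A, B, D.
Their circumcentre is (-31/36, -13/12) with r² = 55709/648.
The farthest remaining point C is at distance² 42965/648 ≤ 55709/648.
Diameter = 2r = 2√(55709/648) ≈ 18.544.

18.544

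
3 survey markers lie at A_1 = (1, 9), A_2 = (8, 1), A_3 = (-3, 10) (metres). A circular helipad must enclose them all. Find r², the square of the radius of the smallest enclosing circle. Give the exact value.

50.5

Side lengths²: A_1A_2² = 113, A_1A_3² = 17, A_2A_3² = 202.
Since A_2A_3² = 202 ≥ 113 + 17 = 130, the angle opposite A_2A_3 is not acute, so the smallest enclosing circle has A_2A_3 as diameter.
Centre = midpoint of A_2A_3 = (2.5, 5.5), r² = 202/4 = 50.5.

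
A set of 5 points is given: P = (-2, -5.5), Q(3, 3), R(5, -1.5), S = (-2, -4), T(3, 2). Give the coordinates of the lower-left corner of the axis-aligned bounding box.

(-2, -5.5)

x-range [-2, 5], y-range [-5.5, 3].
The lower-left corner is (-2, -5.5).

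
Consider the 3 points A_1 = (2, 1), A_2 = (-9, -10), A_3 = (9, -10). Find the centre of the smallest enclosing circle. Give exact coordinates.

(0, -8)

Side lengths²: A_1A_2² = 242, A_1A_3² = 170, A_2A_3² = 324.
Since A_2A_3² = 324 < 242 + 170 = 412, the triangle is acute, so the smallest enclosing circle is the circumcircle.
Circumcentre = (0, -8), r² = 85.
Centre = (0, -8).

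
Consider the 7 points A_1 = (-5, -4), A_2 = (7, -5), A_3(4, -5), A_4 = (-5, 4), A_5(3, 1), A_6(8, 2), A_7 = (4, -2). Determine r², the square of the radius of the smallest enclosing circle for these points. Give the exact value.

56.25

A smallest enclosing disk is always determined by at most three of the input points on its boundary.
The farthest pair is A_2–A_4 with squared distance 225. The circle on this segment as diameter has centre (1, -0.5) and r² = 225/4 = 56.25.
Check A_1: distance² to centre = 48.25 ≤ 56.25, so it lies inside.
All remaining points lie in this disk, and no smaller disk contains both endpoints, so this is the minimum enclosing circle.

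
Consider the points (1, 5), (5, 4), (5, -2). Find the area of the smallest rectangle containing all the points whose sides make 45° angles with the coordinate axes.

In coordinates u = x + y, v = x − y the rectangle is axis-aligned; the map (x,y)→(u,v) scales areas by 2.
u-values: 6, 9, 3; range = 9 − 3 = 6.
v-values: -4, 1, 7; range = 7 − (-4) = 11.
Area = (6 × 11) / 2 = 33.

33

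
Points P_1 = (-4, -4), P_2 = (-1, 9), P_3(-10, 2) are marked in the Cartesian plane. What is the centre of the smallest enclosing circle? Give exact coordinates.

(-3.3125, 2.6875)

Side lengths²: P_1P_2² = 178, P_1P_3² = 72, P_2P_3² = 130.
Since P_1P_2² = 178 < 130 + 72 = 202, the triangle is acute, so the smallest enclosing circle is the circumcircle.
Circumcentre = (-3.3125, 2.6875), r² = 45.1953125.
Centre = (-3.3125, 2.6875).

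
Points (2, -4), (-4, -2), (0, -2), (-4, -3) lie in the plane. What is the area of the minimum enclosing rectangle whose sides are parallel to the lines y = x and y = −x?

In coordinates u = x + y, v = x − y the rectangle is axis-aligned; the map (x,y)→(u,v) scales areas by 2.
u-values: -2, -6, -2, -7; range = -2 − (-7) = 5.
v-values: 6, -2, 2, -1; range = 6 − (-2) = 8.
Area = (5 × 8) / 2 = 20.

20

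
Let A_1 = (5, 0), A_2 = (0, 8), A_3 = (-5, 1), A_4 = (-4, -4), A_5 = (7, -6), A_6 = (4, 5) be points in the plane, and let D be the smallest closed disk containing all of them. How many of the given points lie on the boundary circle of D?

3

The minimum enclosing circle is determined by three boundary points: A_2, A_4, A_5.
Their circumcentre is (2.5, 0.5) with r² = 62.5.
The farthest remaining point A_3 is at distance² 56.5 ≤ 62.5.
The points at distance exactly r from the centre are A_2, A_4, A_5 — 3 points.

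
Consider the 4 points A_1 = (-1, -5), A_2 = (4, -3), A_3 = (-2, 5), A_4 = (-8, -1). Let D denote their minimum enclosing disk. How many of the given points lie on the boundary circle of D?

The minimum enclosing circle of a finite set is fixed by two of the points (as a diameter) or three (as a circumcircle).
The minimum enclosing circle is determined by three boundary points: A_2, A_3, A_4.
Their circumcentre is (-13/7, -8/7) with r² = 1850/49.
The farthest remaining point A_1 is at distance² 765/49 ≤ 1850/49.
The points at distance exactly r from the centre are A_2, A_3, A_4 — 3 points.

3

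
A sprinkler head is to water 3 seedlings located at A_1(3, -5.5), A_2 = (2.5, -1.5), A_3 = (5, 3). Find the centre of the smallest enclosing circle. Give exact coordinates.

(4, -1.25)

Side lengths²: A_1A_2² = 16.25, A_1A_3² = 76.25, A_2A_3² = 26.5.
Since A_1A_3² = 76.25 ≥ 26.5 + 16.25 = 42.75, the angle opposite A_1A_3 is not acute, so the smallest enclosing circle has A_1A_3 as diameter.
Centre = midpoint of A_1A_3 = (4, -1.25), r² = 76.25/4 = 19.0625.
Centre = (4, -1.25).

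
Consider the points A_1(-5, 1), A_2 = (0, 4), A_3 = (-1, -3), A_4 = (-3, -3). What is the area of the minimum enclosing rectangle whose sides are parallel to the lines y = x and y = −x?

In coordinates u = x + y, v = x − y the rectangle is axis-aligned; the map (x,y)→(u,v) scales areas by 2.
u-values: -4, 4, -4, -6; range = 4 − (-6) = 10.
v-values: -6, -4, 2, 0; range = 2 − (-6) = 8.
Area = (10 × 8) / 2 = 40.

40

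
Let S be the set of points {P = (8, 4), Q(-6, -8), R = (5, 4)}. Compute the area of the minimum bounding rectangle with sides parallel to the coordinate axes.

168

x ranges over [-6, 8], width 14.
y ranges over [-8, 4], height 12.
Area = 14 × 12 = 168.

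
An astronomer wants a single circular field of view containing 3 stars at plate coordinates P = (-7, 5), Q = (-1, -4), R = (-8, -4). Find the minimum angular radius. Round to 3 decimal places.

Side lengths²: PQ² = 117, PR² = 82, QR² = 49.
Since PQ² = 117 < 82 + 49 = 131, the triangle is acute, so the smallest enclosing circle is the circumcircle.
Circumcentre = (-4.5, 1/6), r² = 533/18.
r = √(533/18) ≈ 5.442.

5.442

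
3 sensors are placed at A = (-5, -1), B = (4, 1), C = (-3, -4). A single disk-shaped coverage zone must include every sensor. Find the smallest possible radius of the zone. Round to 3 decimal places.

4.612

Side lengths²: AB² = 85, AC² = 13, BC² = 74.
Since AB² = 85 < 74 + 13 = 87, the triangle is acute, so the smallest enclosing circle is the circumcircle.
Circumcentre = (-29/62, -9/62), r² = 40885/1922.
r = √(40885/1922) ≈ 4.612.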